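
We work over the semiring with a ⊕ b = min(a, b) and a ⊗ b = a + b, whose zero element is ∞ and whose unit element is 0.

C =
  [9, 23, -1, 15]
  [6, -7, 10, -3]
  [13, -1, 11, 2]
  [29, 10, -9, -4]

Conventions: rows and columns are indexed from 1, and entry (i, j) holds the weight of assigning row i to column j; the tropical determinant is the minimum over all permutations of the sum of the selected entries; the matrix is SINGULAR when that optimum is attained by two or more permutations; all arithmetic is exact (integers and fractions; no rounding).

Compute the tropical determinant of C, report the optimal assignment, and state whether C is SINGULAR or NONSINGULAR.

σ = (1, 2, 3, 4): 9 + (-7) + 11 + (-4) = 9
σ = (1, 2, 4, 3): 9 + (-7) + 2 + (-9) = -5
σ = (1, 3, 2, 4): 9 + 10 + (-1) + (-4) = 14
σ = (1, 3, 4, 2): 9 + 10 + 2 + 10 = 31
σ = (1, 4, 2, 3): 9 + (-3) + (-1) + (-9) = -4
σ = (1, 4, 3, 2): 9 + (-3) + 11 + 10 = 27
σ = (2, 1, 3, 4): 23 + 6 + 11 + (-4) = 36
σ = (2, 1, 4, 3): 23 + 6 + 2 + (-9) = 22
σ = (2, 3, 1, 4): 23 + 10 + 13 + (-4) = 42
σ = (2, 3, 4, 1): 23 + 10 + 2 + 29 = 64
σ = (2, 4, 1, 3): 23 + (-3) + 13 + (-9) = 24
σ = (2, 4, 3, 1): 23 + (-3) + 11 + 29 = 60
σ = (3, 1, 2, 4): (-1) + 6 + (-1) + (-4) = 0
σ = (3, 1, 4, 2): (-1) + 6 + 2 + 10 = 17
σ = (3, 2, 1, 4): (-1) + (-7) + 13 + (-4) = 1
σ = (3, 2, 4, 1): (-1) + (-7) + 2 + 29 = 23
σ = (3, 4, 1, 2): (-1) + (-3) + 13 + 10 = 19
σ = (3, 4, 2, 1): (-1) + (-3) + (-1) + 29 = 24
σ = (4, 1, 2, 3): 15 + 6 + (-1) + (-9) = 11
σ = (4, 1, 3, 2): 15 + 6 + 11 + 10 = 42
σ = (4, 2, 1, 3): 15 + (-7) + 13 + (-9) = 12
σ = (4, 2, 3, 1): 15 + (-7) + 11 + 29 = 48
σ = (4, 3, 1, 2): 15 + 10 + 13 + 10 = 48
σ = (4, 3, 2, 1): 15 + 10 + (-1) + 29 = 53
Optimal value attained by: σ = (1, 2, 4, 3).
Answer: det⊕(C) = -5; verdict: NONSINGULAR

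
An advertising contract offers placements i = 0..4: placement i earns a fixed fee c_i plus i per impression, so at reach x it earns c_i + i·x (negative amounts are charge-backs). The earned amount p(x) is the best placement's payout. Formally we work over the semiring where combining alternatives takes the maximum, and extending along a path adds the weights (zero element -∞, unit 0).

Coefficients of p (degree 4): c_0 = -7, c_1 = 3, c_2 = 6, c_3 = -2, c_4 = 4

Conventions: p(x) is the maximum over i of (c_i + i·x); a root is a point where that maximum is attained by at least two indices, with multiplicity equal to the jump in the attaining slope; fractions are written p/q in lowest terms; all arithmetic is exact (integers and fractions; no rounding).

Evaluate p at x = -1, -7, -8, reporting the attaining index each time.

p(-1) = max(-7+0·(-1)=-7, 3+1·(-1)=2, 6+2·(-1)=4, -2+3·(-1)=-5, 4+4·(-1)=0) = 4 (attained by i=2)
p(-7) = max(-7+0·(-7)=-7, 3+1·(-7)=-4, 6+2·(-7)=-8, -2+3·(-7)=-23, 4+4·(-7)=-24) = -4 (attained by i=1)
p(-8) = max(-7+0·(-8)=-7, 3+1·(-8)=-5, 6+2·(-8)=-10, -2+3·(-8)=-26, 4+4·(-8)=-28) = -5 (attained by i=1)
Answer: p(-1) = 4; p(-7) = -4; p(-8) = -5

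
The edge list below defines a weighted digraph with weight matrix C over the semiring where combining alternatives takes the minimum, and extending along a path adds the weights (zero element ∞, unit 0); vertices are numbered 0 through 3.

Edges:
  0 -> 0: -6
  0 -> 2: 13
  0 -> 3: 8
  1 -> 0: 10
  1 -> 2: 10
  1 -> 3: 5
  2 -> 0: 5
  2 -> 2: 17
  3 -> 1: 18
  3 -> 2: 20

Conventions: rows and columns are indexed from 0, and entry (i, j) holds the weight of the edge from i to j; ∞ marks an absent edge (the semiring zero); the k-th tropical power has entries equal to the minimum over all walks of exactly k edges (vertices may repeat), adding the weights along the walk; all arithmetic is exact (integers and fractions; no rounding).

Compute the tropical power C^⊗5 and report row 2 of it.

C^⊗2:
  [-12, 26, 7, 2]
  [4, 23, 23, 18]
  [-1, ∞, 18, 13]
  [25, ∞, 28, 23]
C^⊗3:
  [-18, 20, 1, -4]
  [-2, 36, 17, 12]
  [-7, 31, 12, 7]
  [19, 41, 38, 33]
C^⊗4:
  [-24, 14, -5, -10]
  [-8, 30, 11, 6]
  [-13, 25, 6, 1]
  [13, 51, 32, 27]
C^⊗5:
  [-30, 8, -11, -16]
  [-14, 24, 5, 0]
  [-19, 19, 0, -5]
  [7, 45, 26, 21]
Answer: row 2 of C^⊗5 = [-19, 19, 0, -5]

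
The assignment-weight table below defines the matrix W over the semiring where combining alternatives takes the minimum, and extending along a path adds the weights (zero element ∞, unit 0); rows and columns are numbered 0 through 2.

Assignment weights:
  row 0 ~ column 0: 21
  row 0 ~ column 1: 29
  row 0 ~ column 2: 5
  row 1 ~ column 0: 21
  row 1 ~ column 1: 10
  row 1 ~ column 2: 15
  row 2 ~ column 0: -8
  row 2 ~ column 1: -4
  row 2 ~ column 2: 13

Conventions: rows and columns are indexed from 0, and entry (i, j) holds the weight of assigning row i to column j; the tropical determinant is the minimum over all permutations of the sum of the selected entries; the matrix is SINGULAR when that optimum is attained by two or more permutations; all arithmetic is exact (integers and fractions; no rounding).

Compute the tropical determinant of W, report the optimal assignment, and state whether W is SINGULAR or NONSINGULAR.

σ = (0, 1, 2): 21 + 10 + 13 = 44
σ = (0, 2, 1): 21 + 15 + (-4) = 32
σ = (1, 0, 2): 29 + 21 + 13 = 63
σ = (1, 2, 0): 29 + 15 + (-8) = 36
σ = (2, 0, 1): 5 + 21 + (-4) = 22
σ = (2, 1, 0): 5 + 10 + (-8) = 7
Optimal value attained by: σ = (2, 1, 0).
Answer: det⊕(W) = 7; verdict: NONSINGULAR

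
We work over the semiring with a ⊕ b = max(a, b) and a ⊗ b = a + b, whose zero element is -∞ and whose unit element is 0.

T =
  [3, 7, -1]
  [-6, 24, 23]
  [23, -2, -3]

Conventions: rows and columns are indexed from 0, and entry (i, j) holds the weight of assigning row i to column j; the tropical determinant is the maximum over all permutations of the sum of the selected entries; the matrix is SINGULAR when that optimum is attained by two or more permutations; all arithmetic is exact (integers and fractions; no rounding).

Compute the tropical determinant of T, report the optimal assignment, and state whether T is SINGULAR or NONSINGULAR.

σ = (0, 1, 2): 3 + 24 + (-3) = 24
σ = (0, 2, 1): 3 + 23 + (-2) = 24
σ = (1, 0, 2): 7 + (-6) + (-3) = -2
σ = (1, 2, 0): 7 + 23 + 23 = 53
σ = (2, 0, 1): (-1) + (-6) + (-2) = -9
σ = (2, 1, 0): (-1) + 24 + 23 = 46
Optimal value attained by: σ = (1, 2, 0).
Answer: det⊕(T) = 53; verdict: NONSINGULAR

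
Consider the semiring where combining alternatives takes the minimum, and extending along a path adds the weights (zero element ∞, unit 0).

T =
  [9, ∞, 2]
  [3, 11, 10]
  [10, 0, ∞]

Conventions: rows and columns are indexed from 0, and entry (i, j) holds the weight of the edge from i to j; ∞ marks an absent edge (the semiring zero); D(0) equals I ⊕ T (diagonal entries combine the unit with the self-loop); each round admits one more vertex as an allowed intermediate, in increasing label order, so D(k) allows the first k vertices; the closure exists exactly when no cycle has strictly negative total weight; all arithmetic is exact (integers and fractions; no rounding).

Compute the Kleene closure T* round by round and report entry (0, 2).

D(0):
  [0, ∞, 2]
  [3, 0, 10]
  [10, 0, 0]
D(1):
  [0, ∞, 2]
  [3, 0, 5]
  [10, 0, 0]
D(2):
  [0, ∞, 2]
  [3, 0, 5]
  [3, 0, 0]
D(3):
  [0, 2, 2]
  [3, 0, 5]
  [3, 0, 0]
Answer: T*[0][2] = 2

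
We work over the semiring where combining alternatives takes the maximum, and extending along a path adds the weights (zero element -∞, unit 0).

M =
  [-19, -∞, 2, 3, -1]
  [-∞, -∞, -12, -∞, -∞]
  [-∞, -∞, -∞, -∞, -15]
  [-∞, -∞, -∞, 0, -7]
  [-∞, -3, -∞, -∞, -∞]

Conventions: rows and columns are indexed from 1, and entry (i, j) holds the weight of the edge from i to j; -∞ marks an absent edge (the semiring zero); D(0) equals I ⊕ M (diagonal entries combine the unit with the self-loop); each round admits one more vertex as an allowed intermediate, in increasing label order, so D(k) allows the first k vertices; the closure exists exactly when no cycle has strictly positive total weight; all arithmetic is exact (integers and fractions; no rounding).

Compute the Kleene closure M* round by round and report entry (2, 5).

D(0):
  [0, -∞, 2, 3, -1]
  [-∞, 0, -12, -∞, -∞]
  [-∞, -∞, 0, -∞, -15]
  [-∞, -∞, -∞, 0, -7]
  [-∞, -3, -∞, -∞, 0]
D(1):
  [0, -∞, 2, 3, -1]
  [-∞, 0, -12, -∞, -∞]
  [-∞, -∞, 0, -∞, -15]
  [-∞, -∞, -∞, 0, -7]
  [-∞, -3, -∞, -∞, 0]
D(2):
  [0, -∞, 2, 3, -1]
  [-∞, 0, -12, -∞, -∞]
  [-∞, -∞, 0, -∞, -15]
  [-∞, -∞, -∞, 0, -7]
  [-∞, -3, -15, -∞, 0]
D(3):
  [0, -∞, 2, 3, -1]
  [-∞, 0, -12, -∞, -27]
  [-∞, -∞, 0, -∞, -15]
  [-∞, -∞, -∞, 0, -7]
  [-∞, -3, -15, -∞, 0]
D(4):
  [0, -∞, 2, 3, -1]
  [-∞, 0, -12, -∞, -27]
  [-∞, -∞, 0, -∞, -15]
  [-∞, -∞, -∞, 0, -7]
  [-∞, -3, -15, -∞, 0]
D(5):
  [0, -4, 2, 3, -1]
  [-∞, 0, -12, -∞, -27]
  [-∞, -18, 0, -∞, -15]
  [-∞, -10, -22, 0, -7]
  [-∞, -3, -15, -∞, 0]
Answer: M*[2][5] = -27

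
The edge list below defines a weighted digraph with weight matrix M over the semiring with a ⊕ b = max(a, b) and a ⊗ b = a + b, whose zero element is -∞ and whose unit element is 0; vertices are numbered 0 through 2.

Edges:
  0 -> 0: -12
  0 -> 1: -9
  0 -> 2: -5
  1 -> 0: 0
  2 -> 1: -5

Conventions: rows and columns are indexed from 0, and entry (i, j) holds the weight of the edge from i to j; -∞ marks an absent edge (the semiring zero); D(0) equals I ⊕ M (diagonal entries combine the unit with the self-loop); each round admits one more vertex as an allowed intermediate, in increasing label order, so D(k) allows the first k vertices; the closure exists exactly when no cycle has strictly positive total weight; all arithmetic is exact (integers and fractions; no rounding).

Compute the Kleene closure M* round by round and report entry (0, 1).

D(0):
  [0, -9, -5]
  [0, 0, -∞]
  [-∞, -5, 0]
D(1):
  [0, -9, -5]
  [0, 0, -5]
  [-∞, -5, 0]
D(2):
  [0, -9, -5]
  [0, 0, -5]
  [-5, -5, 0]
D(3):
  [0, -9, -5]
  [0, 0, -5]
  [-5, -5, 0]
Answer: M*[0][1] = -9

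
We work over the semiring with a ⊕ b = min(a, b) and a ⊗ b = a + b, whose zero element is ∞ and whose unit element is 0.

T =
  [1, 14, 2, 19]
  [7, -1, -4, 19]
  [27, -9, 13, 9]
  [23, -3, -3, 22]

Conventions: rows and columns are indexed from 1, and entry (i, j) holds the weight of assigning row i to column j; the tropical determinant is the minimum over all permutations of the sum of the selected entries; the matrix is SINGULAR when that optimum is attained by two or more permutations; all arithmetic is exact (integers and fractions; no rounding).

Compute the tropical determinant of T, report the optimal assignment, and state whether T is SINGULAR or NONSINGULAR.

σ = (1, 2, 3, 4): 1 + (-1) + 13 + 22 = 35
σ = (1, 2, 4, 3): 1 + (-1) + 9 + (-3) = 6
σ = (1, 3, 2, 4): 1 + (-4) + (-9) + 22 = 10
σ = (1, 3, 4, 2): 1 + (-4) + 9 + (-3) = 3
σ = (1, 4, 2, 3): 1 + 19 + (-9) + (-3) = 8
σ = (1, 4, 3, 2): 1 + 19 + 13 + (-3) = 30
σ = (2, 1, 3, 4): 14 + 7 + 13 + 22 = 56
σ = (2, 1, 4, 3): 14 + 7 + 9 + (-3) = 27
σ = (2, 3, 1, 4): 14 + (-4) + 27 + 22 = 59
σ = (2, 3, 4, 1): 14 + (-4) + 9 + 23 = 42
σ = (2, 4, 1, 3): 14 + 19 + 27 + (-3) = 57
σ = (2, 4, 3, 1): 14 + 19 + 13 + 23 = 69
σ = (3, 1, 2, 4): 2 + 7 + (-9) + 22 = 22
σ = (3, 1, 4, 2): 2 + 7 + 9 + (-3) = 15
σ = (3, 2, 1, 4): 2 + (-1) + 27 + 22 = 50
σ = (3, 2, 4, 1): 2 + (-1) + 9 + 23 = 33
σ = (3, 4, 1, 2): 2 + 19 + 27 + (-3) = 45
σ = (3, 4, 2, 1): 2 + 19 + (-9) + 23 = 35
σ = (4, 1, 2, 3): 19 + 7 + (-9) + (-3) = 14
σ = (4, 1, 3, 2): 19 + 7 + 13 + (-3) = 36
σ = (4, 2, 1, 3): 19 + (-1) + 27 + (-3) = 42
σ = (4, 2, 3, 1): 19 + (-1) + 13 + 23 = 54
σ = (4, 3, 1, 2): 19 + (-4) + 27 + (-3) = 39
σ = (4, 3, 2, 1): 19 + (-4) + (-9) + 23 = 29
Optimal value attained by: σ = (1, 3, 4, 2).
Answer: det⊕(T) = 3; verdict: NONSINGULAR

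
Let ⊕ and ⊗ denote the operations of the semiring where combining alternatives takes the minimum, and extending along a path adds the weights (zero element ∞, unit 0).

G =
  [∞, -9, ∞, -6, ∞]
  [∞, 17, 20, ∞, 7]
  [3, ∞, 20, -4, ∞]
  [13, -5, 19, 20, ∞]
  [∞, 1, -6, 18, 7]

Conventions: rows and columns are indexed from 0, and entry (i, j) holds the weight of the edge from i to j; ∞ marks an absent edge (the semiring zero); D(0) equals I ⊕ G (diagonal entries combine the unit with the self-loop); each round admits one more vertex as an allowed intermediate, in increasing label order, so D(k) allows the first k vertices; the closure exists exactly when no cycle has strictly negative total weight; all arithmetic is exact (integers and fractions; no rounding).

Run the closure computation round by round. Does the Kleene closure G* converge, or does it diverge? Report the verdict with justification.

D(0):
  [0, -9, ∞, -6, ∞]
  [∞, 0, 20, ∞, 7]
  [3, ∞, 0, -4, ∞]
  [13, -5, 19, 0, ∞]
  [∞, 1, -6, 18, 0]
D(1):
  [0, -9, ∞, -6, ∞]
  [∞, 0, 20, ∞, 7]
  [3, -6, 0, -4, ∞]
  [13, -5, 19, 0, ∞]
  [∞, 1, -6, 18, 0]
D(2):
  [0, -9, 11, -6, -2]
  [∞, 0, 20, ∞, 7]
  [3, -6, 0, -4, 1]
  [13, -5, 15, 0, 2]
  [∞, 1, -6, 18, 0]
Detection: at round 3, diagonal entry (4, 4) turns strictly negative.
Key observation: the cycle 4->2->0->1->4 has total weight (-6) + 3 + (-9) + 7, which is strictly negative.
Answer: DIVERGES — negative cycle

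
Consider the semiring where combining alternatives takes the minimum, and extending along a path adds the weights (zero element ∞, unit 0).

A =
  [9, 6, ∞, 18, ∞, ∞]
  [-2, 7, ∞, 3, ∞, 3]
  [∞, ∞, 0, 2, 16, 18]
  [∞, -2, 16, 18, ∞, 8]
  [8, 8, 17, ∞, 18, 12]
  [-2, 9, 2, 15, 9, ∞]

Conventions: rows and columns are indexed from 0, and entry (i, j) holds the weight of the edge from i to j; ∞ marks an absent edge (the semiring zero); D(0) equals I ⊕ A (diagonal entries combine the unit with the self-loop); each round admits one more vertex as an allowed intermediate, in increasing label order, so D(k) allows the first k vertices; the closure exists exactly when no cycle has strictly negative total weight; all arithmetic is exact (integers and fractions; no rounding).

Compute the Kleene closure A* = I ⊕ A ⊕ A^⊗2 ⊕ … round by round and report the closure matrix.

D(0):
  [0, 6, ∞, 18, ∞, ∞]
  [-2, 0, ∞, 3, ∞, 3]
  [∞, ∞, 0, 2, 16, 18]
  [∞, -2, 16, 0, ∞, 8]
  [8, 8, 17, ∞, 0, 12]
  [-2, 9, 2, 15, 9, 0]
D(1):
  [0, 6, ∞, 18, ∞, ∞]
  [-2, 0, ∞, 3, ∞, 3]
  [∞, ∞, 0, 2, 16, 18]
  [∞, -2, 16, 0, ∞, 8]
  [8, 8, 17, 26, 0, 12]
  [-2, 4, 2, 15, 9, 0]
D(2):
  [0, 6, ∞, 9, ∞, 9]
  [-2, 0, ∞, 3, ∞, 3]
  [∞, ∞, 0, 2, 16, 18]
  [-4, -2, 16, 0, ∞, 1]
  [6, 8, 17, 11, 0, 11]
  [-2, 4, 2, 7, 9, 0]
D(3):
  [0, 6, ∞, 9, ∞, 9]
  [-2, 0, ∞, 3, ∞, 3]
  [∞, ∞, 0, 2, 16, 18]
  [-4, -2, 16, 0, 32, 1]
  [6, 8, 17, 11, 0, 11]
  [-2, 4, 2, 4, 9, 0]
D(4):
  [0, 6, 25, 9, 41, 9]
  [-2, 0, 19, 3, 35, 3]
  [-2, 0, 0, 2, 16, 3]
  [-4, -2, 16, 0, 32, 1]
  [6, 8, 17, 11, 0, 11]
  [-2, 2, 2, 4, 9, 0]
D(5):
  [0, 6, 25, 9, 41, 9]
  [-2, 0, 19, 3, 35, 3]
  [-2, 0, 0, 2, 16, 3]
  [-4, -2, 16, 0, 32, 1]
  [6, 8, 17, 11, 0, 11]
  [-2, 2, 2, 4, 9, 0]
D(6):
  [0, 6, 11, 9, 18, 9]
  [-2, 0, 5, 3, 12, 3]
  [-2, 0, 0, 2, 12, 3]
  [-4, -2, 3, 0, 10, 1]
  [6, 8, 13, 11, 0, 11]
  [-2, 2, 2, 4, 9, 0]
Answer: A* = [[0, 6, 11, 9, 18, 9], [-2, 0, 5, 3, 12, 3], [-2, 0, 0, 2, 12, 3], [-4, -2, 3, 0, 10, 1], [6, 8, 13, 11, 0, 11], [-2, 2, 2, 4, 9, 0]]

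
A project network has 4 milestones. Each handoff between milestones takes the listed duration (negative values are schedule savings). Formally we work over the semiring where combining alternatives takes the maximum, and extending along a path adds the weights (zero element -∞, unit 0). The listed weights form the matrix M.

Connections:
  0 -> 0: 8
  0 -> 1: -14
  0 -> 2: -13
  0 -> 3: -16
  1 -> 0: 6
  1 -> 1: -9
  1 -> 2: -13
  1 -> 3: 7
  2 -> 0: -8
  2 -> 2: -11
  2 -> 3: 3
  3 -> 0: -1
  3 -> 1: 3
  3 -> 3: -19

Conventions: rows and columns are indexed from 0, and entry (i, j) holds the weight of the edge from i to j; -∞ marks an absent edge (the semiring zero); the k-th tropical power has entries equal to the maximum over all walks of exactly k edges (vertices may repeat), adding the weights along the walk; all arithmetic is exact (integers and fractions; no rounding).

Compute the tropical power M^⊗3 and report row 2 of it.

M^⊗2:
  [16, -6, -5, -7]
  [14, 10, -7, -2]
  [2, 6, -21, -8]
  [9, -6, -10, 10]
M^⊗3:
  [24, 2, 3, 1]
  [22, 1, 1, 17]
  [12, -3, -7, 13]
  [17, 13, -4, 1]
Answer: row 2 of M^⊗3 = [12, -3, -7, 13]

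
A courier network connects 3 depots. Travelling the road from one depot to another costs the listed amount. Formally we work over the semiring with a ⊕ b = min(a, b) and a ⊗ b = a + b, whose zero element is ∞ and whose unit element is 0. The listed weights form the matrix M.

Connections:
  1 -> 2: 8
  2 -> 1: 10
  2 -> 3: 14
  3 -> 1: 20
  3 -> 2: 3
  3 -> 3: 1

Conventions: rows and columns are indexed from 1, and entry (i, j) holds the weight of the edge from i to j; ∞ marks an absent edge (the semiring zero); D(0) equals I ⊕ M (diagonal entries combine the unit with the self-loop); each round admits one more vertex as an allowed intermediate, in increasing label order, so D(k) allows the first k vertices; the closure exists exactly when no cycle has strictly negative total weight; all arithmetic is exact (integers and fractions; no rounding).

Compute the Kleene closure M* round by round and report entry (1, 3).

D(0):
  [0, 8, ∞]
  [10, 0, 14]
  [20, 3, 0]
D(1):
  [0, 8, ∞]
  [10, 0, 14]
  [20, 3, 0]
D(2):
  [0, 8, 22]
  [10, 0, 14]
  [13, 3, 0]
D(3):
  [0, 8, 22]
  [10, 0, 14]
  [13, 3, 0]
Answer: M*[1][3] = 22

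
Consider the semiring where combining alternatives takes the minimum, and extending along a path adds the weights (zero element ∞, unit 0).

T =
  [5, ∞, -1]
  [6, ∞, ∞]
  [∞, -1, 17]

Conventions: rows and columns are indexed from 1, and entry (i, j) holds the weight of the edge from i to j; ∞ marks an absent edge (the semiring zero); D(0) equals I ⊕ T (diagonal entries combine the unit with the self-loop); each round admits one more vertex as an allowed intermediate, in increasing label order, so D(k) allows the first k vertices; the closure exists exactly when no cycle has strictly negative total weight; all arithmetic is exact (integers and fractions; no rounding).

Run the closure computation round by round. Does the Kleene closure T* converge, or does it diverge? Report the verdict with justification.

D(0):
  [0, ∞, -1]
  [6, 0, ∞]
  [∞, -1, 0]
D(1):
  [0, ∞, -1]
  [6, 0, 5]
  [∞, -1, 0]
D(2):
  [0, ∞, -1]
  [6, 0, 5]
  [5, -1, 0]
D(3):
  [0, -2, -1]
  [6, 0, 5]
  [5, -1, 0]
Key observation: every diagonal entry stays at the unit through all rounds, so no improving cycle exists.
Answer: CONVERGES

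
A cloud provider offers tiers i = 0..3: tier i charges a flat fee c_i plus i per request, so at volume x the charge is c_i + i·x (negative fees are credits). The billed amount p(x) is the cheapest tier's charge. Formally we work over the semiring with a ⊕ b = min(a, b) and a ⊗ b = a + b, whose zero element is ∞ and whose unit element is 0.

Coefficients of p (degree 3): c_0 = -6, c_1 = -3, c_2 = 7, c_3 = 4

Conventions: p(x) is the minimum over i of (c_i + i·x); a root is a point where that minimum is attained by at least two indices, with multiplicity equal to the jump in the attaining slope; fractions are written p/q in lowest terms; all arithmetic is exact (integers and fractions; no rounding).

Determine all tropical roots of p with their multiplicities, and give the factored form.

hull edge (i=0, c=-6) to (i=1, c=-3): slope 3, span 1
hull edge (i=1, c=-3) to (i=3, c=4): slope 7/2, span 2
Factored form: p(x) = 4 ⊗ (x ⊕ (-7/2)) ⊗ (x ⊕ (-7/2)) ⊗ (x ⊕ (-3))
Answer: roots = -7/2 (mult 2), -3 (mult 1)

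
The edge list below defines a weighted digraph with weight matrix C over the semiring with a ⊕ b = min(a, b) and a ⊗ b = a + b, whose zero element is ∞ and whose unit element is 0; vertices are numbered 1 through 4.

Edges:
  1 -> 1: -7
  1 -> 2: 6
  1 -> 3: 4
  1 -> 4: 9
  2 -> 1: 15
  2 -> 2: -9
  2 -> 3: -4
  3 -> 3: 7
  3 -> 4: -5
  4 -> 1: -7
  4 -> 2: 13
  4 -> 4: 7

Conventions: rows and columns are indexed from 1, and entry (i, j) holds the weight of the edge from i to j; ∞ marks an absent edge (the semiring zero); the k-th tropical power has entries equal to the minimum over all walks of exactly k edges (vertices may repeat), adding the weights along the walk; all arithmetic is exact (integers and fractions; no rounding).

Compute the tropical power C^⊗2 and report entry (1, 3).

C^⊗2:
  [-14, -3, -3, -1]
  [6, -18, -13, -9]
  [-12, 8, 14, 2]
  [-14, -1, -3, 2]
Key observation: the optimum is the walk 1->1->3, with weight (-7) + 4 = -3.
Optimal value attained by: walk 1->1->3.
Answer: (C^⊗2)[1][3] = -3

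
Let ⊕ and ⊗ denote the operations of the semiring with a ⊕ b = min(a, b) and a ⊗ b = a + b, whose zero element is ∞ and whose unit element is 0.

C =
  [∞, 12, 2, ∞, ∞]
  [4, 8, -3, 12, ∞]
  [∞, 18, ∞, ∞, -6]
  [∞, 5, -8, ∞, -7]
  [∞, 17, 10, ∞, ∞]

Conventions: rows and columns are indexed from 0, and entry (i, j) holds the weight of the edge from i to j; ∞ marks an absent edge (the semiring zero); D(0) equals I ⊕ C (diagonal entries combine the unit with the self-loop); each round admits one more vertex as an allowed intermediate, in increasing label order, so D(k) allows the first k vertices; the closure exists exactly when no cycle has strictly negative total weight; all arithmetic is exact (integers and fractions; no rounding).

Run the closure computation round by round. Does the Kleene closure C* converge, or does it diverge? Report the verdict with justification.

D(0):
  [0, 12, 2, ∞, ∞]
  [4, 0, -3, 12, ∞]
  [∞, 18, 0, ∞, -6]
  [∞, 5, -8, 0, -7]
  [∞, 17, 10, ∞, 0]
D(1):
  [0, 12, 2, ∞, ∞]
  [4, 0, -3, 12, ∞]
  [∞, 18, 0, ∞, -6]
  [∞, 5, -8, 0, -7]
  [∞, 17, 10, ∞, 0]
D(2):
  [0, 12, 2, 24, ∞]
  [4, 0, -3, 12, ∞]
  [22, 18, 0, 30, -6]
  [9, 5, -8, 0, -7]
  [21, 17, 10, 29, 0]
D(3):
  [0, 12, 2, 24, -4]
  [4, 0, -3, 12, -9]
  [22, 18, 0, 30, -6]
  [9, 5, -8, 0, -14]
  [21, 17, 10, 29, 0]
D(4):
  [0, 12, 2, 24, -4]
  [4, 0, -3, 12, -9]
  [22, 18, 0, 30, -6]
  [9, 5, -8, 0, -14]
  [21, 17, 10, 29, 0]
D(5):
  [0, 12, 2, 24, -4]
  [4, 0, -3, 12, -9]
  [15, 11, 0, 23, -6]
  [7, 3, -8, 0, -14]
  [21, 17, 10, 29, 0]
Key observation: every diagonal entry stays at the unit through all rounds, so no improving cycle exists.
Answer: CONVERGES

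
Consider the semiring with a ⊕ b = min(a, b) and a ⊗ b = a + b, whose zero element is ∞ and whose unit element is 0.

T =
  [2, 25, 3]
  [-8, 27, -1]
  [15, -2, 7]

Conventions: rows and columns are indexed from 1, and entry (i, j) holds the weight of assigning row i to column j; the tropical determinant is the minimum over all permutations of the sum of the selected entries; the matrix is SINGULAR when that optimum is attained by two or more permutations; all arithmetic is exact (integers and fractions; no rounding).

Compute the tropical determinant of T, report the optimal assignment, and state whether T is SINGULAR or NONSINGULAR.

σ = (1, 2, 3): 2 + 27 + 7 = 36
σ = (1, 3, 2): 2 + (-1) + (-2) = -1
σ = (2, 1, 3): 25 + (-8) + 7 = 24
σ = (2, 3, 1): 25 + (-1) + 15 = 39
σ = (3, 1, 2): 3 + (-8) + (-2) = -7
σ = (3, 2, 1): 3 + 27 + 15 = 45
Optimal value attained by: σ = (3, 1, 2).
Answer: det⊕(T) = -7; verdict: NONSINGULAR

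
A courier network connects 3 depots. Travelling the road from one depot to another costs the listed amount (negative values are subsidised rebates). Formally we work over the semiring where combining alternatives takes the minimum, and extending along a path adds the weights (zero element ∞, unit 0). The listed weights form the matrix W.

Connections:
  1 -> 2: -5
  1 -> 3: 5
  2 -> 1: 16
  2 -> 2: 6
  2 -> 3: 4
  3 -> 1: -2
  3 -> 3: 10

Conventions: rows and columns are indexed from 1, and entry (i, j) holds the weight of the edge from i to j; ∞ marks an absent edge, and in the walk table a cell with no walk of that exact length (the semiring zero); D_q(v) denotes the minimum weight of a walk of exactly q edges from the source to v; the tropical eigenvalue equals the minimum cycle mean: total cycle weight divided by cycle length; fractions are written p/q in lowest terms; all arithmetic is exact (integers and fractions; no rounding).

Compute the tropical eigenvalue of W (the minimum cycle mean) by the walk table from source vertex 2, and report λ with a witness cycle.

q=0: [∞, 0, ∞]
q=1: [16, 6, 4]
q=2: [2, 11, 10]
q=3: [8, -3, 7]
Optimal cycle mean attained by: cycle 1->2->3->1, total (-5) + 4 + (-2), length 3.
Answer: λ = -1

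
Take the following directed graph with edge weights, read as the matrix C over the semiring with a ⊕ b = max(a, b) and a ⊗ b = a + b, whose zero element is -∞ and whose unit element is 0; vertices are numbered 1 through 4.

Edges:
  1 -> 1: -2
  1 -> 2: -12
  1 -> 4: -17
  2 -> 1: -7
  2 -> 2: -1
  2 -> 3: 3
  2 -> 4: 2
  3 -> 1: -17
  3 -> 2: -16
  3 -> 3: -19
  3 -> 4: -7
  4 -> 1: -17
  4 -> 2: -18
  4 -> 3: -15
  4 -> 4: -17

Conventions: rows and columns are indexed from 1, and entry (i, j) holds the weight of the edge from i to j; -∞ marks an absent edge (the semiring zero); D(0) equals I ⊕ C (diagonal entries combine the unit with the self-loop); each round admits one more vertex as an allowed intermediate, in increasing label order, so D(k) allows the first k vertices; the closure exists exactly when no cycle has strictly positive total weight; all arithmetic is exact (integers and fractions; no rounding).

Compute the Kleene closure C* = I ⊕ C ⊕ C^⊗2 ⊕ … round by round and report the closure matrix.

D(0):
  [0, -12, -∞, -17]
  [-7, 0, 3, 2]
  [-17, -16, 0, -7]
  [-17, -18, -15, 0]
D(1):
  [0, -12, -∞, -17]
  [-7, 0, 3, 2]
  [-17, -16, 0, -7]
  [-17, -18, -15, 0]
D(2):
  [0, -12, -9, -10]
  [-7, 0, 3, 2]
  [-17, -16, 0, -7]
  [-17, -18, -15, 0]
D(3):
  [0, -12, -9, -10]
  [-7, 0, 3, 2]
  [-17, -16, 0, -7]
  [-17, -18, -15, 0]
D(4):
  [0, -12, -9, -10]
  [-7, 0, 3, 2]
  [-17, -16, 0, -7]
  [-17, -18, -15, 0]
Answer: C* = [[0, -12, -9, -10], [-7, 0, 3, 2], [-17, -16, 0, -7], [-17, -18, -15, 0]]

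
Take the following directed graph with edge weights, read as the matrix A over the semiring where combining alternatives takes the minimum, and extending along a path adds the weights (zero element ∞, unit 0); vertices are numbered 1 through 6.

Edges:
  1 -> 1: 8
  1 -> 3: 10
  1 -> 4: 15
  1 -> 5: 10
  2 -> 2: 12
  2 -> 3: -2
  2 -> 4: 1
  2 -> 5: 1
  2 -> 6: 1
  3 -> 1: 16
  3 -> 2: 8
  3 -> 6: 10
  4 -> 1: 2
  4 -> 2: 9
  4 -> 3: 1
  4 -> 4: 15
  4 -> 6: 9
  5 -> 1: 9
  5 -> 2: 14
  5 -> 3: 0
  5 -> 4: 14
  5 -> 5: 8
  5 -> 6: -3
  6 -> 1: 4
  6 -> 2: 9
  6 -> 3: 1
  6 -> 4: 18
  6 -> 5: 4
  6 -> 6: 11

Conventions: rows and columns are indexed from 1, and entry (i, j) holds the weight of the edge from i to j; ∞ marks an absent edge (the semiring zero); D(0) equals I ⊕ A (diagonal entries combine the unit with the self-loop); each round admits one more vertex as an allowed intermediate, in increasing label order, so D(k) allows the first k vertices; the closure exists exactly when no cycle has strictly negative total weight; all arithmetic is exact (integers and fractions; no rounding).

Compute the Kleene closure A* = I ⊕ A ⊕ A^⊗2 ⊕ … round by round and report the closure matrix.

D(0):
  [0, ∞, 10, 15, 10, ∞]
  [∞, 0, -2, 1, 1, 1]
  [16, 8, 0, ∞, ∞, 10]
  [2, 9, 1, 0, ∞, 9]
  [9, 14, 0, 14, 0, -3]
  [4, 9, 1, 18, 4, 0]
D(1):
  [0, ∞, 10, 15, 10, ∞]
  [∞, 0, -2, 1, 1, 1]
  [16, 8, 0, 31, 26, 10]
  [2, 9, 1, 0, 12, 9]
  [9, 14, 0, 14, 0, -3]
  [4, 9, 1, 18, 4, 0]
D(2):
  [0, ∞, 10, 15, 10, ∞]
  [∞, 0, -2, 1, 1, 1]
  [16, 8, 0, 9, 9, 9]
  [2, 9, 1, 0, 10, 9]
  [9, 14, 0, 14, 0, -3]
  [4, 9, 1, 10, 4, 0]
D(3):
  [0, 18, 10, 15, 10, 19]
  [14, 0, -2, 1, 1, 1]
  [16, 8, 0, 9, 9, 9]
  [2, 9, 1, 0, 10, 9]
  [9, 8, 0, 9, 0, -3]
  [4, 9, 1, 10, 4, 0]
D(4):
  [0, 18, 10, 15, 10, 19]
  [3, 0, -2, 1, 1, 1]
  [11, 8, 0, 9, 9, 9]
  [2, 9, 1, 0, 10, 9]
  [9, 8, 0, 9, 0, -3]
  [4, 9, 1, 10, 4, 0]
D(5):
  [0, 18, 10, 15, 10, 7]
  [3, 0, -2, 1, 1, -2]
  [11, 8, 0, 9, 9, 6]
  [2, 9, 1, 0, 10, 7]
  [9, 8, 0, 9, 0, -3]
  [4, 9, 1, 10, 4, 0]
D(6):
  [0, 16, 8, 15, 10, 7]
  [2, 0, -2, 1, 1, -2]
  [10, 8, 0, 9, 9, 6]
  [2, 9, 1, 0, 10, 7]
  [1, 6, -2, 7, 0, -3]
  [4, 9, 1, 10, 4, 0]
Answer: A* = [[0, 16, 8, 15, 10, 7], [2, 0, -2, 1, 1, -2], [10, 8, 0, 9, 9, 6], [2, 9, 1, 0, 10, 7], [1, 6, -2, 7, 0, -3], [4, 9, 1, 10, 4, 0]]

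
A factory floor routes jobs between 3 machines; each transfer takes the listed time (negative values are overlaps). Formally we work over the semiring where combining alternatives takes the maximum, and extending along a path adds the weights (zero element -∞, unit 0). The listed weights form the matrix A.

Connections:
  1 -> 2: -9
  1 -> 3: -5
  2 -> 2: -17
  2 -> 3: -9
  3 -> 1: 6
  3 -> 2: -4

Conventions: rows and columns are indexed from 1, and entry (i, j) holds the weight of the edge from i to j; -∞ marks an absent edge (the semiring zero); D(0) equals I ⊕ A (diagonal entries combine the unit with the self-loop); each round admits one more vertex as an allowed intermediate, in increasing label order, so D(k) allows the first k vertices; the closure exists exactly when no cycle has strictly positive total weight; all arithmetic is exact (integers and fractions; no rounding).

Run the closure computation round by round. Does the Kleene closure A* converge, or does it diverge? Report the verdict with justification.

D(0):
  [0, -9, -5]
  [-∞, 0, -9]
  [6, -4, 0]
Detection: at round 1, diagonal entry (3, 3) turns strictly positive.
Key observation: the cycle 3->1->3 has total weight 6 + (-5), which is strictly positive.
Answer: DIVERGES — positive cycle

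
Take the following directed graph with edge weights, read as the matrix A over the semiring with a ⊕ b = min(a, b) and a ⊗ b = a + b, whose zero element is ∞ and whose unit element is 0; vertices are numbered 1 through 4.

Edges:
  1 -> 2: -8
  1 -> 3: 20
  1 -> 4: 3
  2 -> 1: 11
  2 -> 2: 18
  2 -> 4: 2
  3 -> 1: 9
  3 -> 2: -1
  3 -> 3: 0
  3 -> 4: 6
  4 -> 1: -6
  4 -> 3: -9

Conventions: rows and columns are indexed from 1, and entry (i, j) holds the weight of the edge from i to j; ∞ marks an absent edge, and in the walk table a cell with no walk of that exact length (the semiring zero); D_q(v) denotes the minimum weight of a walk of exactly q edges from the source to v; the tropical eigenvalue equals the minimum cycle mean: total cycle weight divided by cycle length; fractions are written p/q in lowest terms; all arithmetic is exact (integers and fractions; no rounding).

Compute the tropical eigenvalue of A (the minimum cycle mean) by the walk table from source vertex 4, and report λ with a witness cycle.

q=0: [∞, ∞, ∞, 0]
q=1: [-6, ∞, -9, ∞]
q=2: [0, -14, -9, -3]
q=3: [-9, -10, -12, -12]
q=4: [-18, -17, -21, -8]
Optimal cycle mean attained by: cycle 1->2->4->1, total (-8) + 2 + (-6), length 3.
Answer: λ = -4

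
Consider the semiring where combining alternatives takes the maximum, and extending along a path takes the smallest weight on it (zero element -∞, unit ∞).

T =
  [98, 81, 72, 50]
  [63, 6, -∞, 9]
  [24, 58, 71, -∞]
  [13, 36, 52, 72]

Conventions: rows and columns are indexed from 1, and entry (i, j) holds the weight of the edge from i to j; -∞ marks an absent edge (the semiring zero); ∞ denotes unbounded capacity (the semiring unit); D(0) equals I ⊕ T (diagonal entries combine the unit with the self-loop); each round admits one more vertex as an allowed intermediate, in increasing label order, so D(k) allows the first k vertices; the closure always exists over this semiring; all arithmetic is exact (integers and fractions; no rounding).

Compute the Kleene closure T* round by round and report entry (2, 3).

D(0):
  [∞, 81, 72, 50]
  [63, ∞, -∞, 9]
  [24, 58, ∞, -∞]
  [13, 36, 52, ∞]
D(1):
  [∞, 81, 72, 50]
  [63, ∞, 63, 50]
  [24, 58, ∞, 24]
  [13, 36, 52, ∞]
D(2):
  [∞, 81, 72, 50]
  [63, ∞, 63, 50]
  [58, 58, ∞, 50]
  [36, 36, 52, ∞]
D(3):
  [∞, 81, 72, 50]
  [63, ∞, 63, 50]
  [58, 58, ∞, 50]
  [52, 52, 52, ∞]
D(4):
  [∞, 81, 72, 50]
  [63, ∞, 63, 50]
  [58, 58, ∞, 50]
  [52, 52, 52, ∞]
Answer: T*[2][3] = 63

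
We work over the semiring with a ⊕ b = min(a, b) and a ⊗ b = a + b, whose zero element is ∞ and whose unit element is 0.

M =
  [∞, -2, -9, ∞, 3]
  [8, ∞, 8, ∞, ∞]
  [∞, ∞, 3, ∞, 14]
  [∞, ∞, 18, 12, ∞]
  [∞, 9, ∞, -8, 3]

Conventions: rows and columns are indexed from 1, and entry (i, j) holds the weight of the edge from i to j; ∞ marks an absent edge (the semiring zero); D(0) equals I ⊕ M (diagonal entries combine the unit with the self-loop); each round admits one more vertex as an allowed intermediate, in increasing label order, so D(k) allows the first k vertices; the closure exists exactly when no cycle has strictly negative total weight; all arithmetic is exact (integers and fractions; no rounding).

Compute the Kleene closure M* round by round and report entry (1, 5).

D(0):
  [0, -2, -9, ∞, 3]
  [8, 0, 8, ∞, ∞]
  [∞, ∞, 0, ∞, 14]
  [∞, ∞, 18, 0, ∞]
  [∞, 9, ∞, -8, 0]
D(1):
  [0, -2, -9, ∞, 3]
  [8, 0, -1, ∞, 11]
  [∞, ∞, 0, ∞, 14]
  [∞, ∞, 18, 0, ∞]
  [∞, 9, ∞, -8, 0]
D(2):
  [0, -2, -9, ∞, 3]
  [8, 0, -1, ∞, 11]
  [∞, ∞, 0, ∞, 14]
  [∞, ∞, 18, 0, ∞]
  [17, 9, 8, -8, 0]
D(3):
  [0, -2, -9, ∞, 3]
  [8, 0, -1, ∞, 11]
  [∞, ∞, 0, ∞, 14]
  [∞, ∞, 18, 0, 32]
  [17, 9, 8, -8, 0]
D(4):
  [0, -2, -9, ∞, 3]
  [8, 0, -1, ∞, 11]
  [∞, ∞, 0, ∞, 14]
  [∞, ∞, 18, 0, 32]
  [17, 9, 8, -8, 0]
D(5):
  [0, -2, -9, -5, 3]
  [8, 0, -1, 3, 11]
  [31, 23, 0, 6, 14]
  [49, 41, 18, 0, 32]
  [17, 9, 8, -8, 0]
Answer: M*[1][5] = 3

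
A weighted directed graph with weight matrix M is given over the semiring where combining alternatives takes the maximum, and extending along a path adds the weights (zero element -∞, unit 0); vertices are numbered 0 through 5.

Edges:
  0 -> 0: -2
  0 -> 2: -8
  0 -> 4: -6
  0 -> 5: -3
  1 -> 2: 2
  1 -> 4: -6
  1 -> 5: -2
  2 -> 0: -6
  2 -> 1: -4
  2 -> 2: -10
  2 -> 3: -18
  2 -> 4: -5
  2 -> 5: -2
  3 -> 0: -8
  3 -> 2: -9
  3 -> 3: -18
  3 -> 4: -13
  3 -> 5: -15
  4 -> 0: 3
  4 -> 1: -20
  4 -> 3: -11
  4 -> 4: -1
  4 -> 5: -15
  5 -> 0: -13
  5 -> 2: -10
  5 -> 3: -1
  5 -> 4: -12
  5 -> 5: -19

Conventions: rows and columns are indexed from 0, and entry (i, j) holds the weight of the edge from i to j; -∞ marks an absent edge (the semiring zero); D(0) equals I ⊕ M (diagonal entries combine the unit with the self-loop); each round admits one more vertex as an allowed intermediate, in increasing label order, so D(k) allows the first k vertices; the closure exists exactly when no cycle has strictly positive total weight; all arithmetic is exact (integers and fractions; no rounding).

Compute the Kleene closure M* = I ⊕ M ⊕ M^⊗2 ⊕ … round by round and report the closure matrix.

D(0):
  [0, -∞, -8, -∞, -6, -3]
  [-∞, 0, 2, -∞, -6, -2]
  [-6, -4, 0, -18, -5, -2]
  [-8, -∞, -9, 0, -13, -15]
  [3, -20, -∞, -11, 0, -15]
  [-13, -∞, -10, -1, -12, 0]
D(1):
  [0, -∞, -8, -∞, -6, -3]
  [-∞, 0, 2, -∞, -6, -2]
  [-6, -4, 0, -18, -5, -2]
  [-8, -∞, -9, 0, -13, -11]
  [3, -20, -5, -11, 0, 0]
  [-13, -∞, -10, -1, -12, 0]
D(2):
  [0, -∞, -8, -∞, -6, -3]
  [-∞, 0, 2, -∞, -6, -2]
  [-6, -4, 0, -18, -5, -2]
  [-8, -∞, -9, 0, -13, -11]
  [3, -20, -5, -11, 0, 0]
  [-13, -∞, -10, -1, -12, 0]
D(3):
  [0, -12, -8, -26, -6, -3]
  [-4, 0, 2, -16, -3, 0]
  [-6, -4, 0, -18, -5, -2]
  [-8, -13, -9, 0, -13, -11]
  [3, -9, -5, -11, 0, 0]
  [-13, -14, -10, -1, -12, 0]
D(4):
  [0, -12, -8, -26, -6, -3]
  [-4, 0, 2, -16, -3, 0]
  [-6, -4, 0, -18, -5, -2]
  [-8, -13, -9, 0, -13, -11]
  [3, -9, -5, -11, 0, 0]
  [-9, -14, -10, -1, -12, 0]
D(5):
  [0, -12, -8, -17, -6, -3]
  [0, 0, 2, -14, -3, 0]
  [-2, -4, 0, -16, -5, -2]
  [-8, -13, -9, 0, -13, -11]
  [3, -9, -5, -11, 0, 0]
  [-9, -14, -10, -1, -12, 0]
D(6):
  [0, -12, -8, -4, -6, -3]
  [0, 0, 2, -1, -3, 0]
  [-2, -4, 0, -3, -5, -2]
  [-8, -13, -9, 0, -13, -11]
  [3, -9, -5, -1, 0, 0]
  [-9, -14, -10, -1, -12, 0]
Answer: M* = [[0, -12, -8, -4, -6, -3], [0, 0, 2, -1, -3, 0], [-2, -4, 0, -3, -5, -2], [-8, -13, -9, 0, -13, -11], [3, -9, -5, -1, 0, 0], [-9, -14, -10, -1, -12, 0]]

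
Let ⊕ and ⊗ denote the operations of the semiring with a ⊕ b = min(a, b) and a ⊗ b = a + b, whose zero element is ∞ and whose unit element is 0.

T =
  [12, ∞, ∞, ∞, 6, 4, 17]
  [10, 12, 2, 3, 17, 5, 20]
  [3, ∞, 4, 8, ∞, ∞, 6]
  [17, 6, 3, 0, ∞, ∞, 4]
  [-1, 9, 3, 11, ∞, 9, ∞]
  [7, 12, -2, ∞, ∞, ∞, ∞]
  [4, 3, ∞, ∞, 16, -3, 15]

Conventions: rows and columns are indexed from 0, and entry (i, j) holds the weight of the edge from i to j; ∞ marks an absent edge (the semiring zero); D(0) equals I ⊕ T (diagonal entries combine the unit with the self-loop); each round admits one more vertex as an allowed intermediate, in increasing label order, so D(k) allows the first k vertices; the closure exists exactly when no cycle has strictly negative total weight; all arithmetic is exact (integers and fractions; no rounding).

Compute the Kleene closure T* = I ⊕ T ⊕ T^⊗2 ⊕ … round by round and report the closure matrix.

D(0):
  [0, ∞, ∞, ∞, 6, 4, 17]
  [10, 0, 2, 3, 17, 5, 20]
  [3, ∞, 0, 8, ∞, ∞, 6]
  [17, 6, 3, 0, ∞, ∞, 4]
  [-1, 9, 3, 11, 0, 9, ∞]
  [7, 12, -2, ∞, ∞, 0, ∞]
  [4, 3, ∞, ∞, 16, -3, 0]
D(1):
  [0, ∞, ∞, ∞, 6, 4, 17]
  [10, 0, 2, 3, 16, 5, 20]
  [3, ∞, 0, 8, 9, 7, 6]
  [17, 6, 3, 0, 23, 21, 4]
  [-1, 9, 3, 11, 0, 3, 16]
  [7, 12, -2, ∞, 13, 0, 24]
  [4, 3, ∞, ∞, 10, -3, 0]
D(2):
  [0, ∞, ∞, ∞, 6, 4, 17]
  [10, 0, 2, 3, 16, 5, 20]
  [3, ∞, 0, 8, 9, 7, 6]
  [16, 6, 3, 0, 22, 11, 4]
  [-1, 9, 3, 11, 0, 3, 16]
  [7, 12, -2, 15, 13, 0, 24]
  [4, 3, 5, 6, 10, -3, 0]
D(3):
  [0, ∞, ∞, ∞, 6, 4, 17]
  [5, 0, 2, 3, 11, 5, 8]
  [3, ∞, 0, 8, 9, 7, 6]
  [6, 6, 3, 0, 12, 10, 4]
  [-1, 9, 3, 11, 0, 3, 9]
  [1, 12, -2, 6, 7, 0, 4]
  [4, 3, 5, 6, 10, -3, 0]
D(4):
  [0, ∞, ∞, ∞, 6, 4, 17]
  [5, 0, 2, 3, 11, 5, 7]
  [3, 14, 0, 8, 9, 7, 6]
  [6, 6, 3, 0, 12, 10, 4]
  [-1, 9, 3, 11, 0, 3, 9]
  [1, 12, -2, 6, 7, 0, 4]
  [4, 3, 5, 6, 10, -3, 0]
D(5):
  [0, 15, 9, 17, 6, 4, 15]
  [5, 0, 2, 3, 11, 5, 7]
  [3, 14, 0, 8, 9, 7, 6]
  [6, 6, 3, 0, 12, 10, 4]
  [-1, 9, 3, 11, 0, 3, 9]
  [1, 12, -2, 6, 7, 0, 4]
  [4, 3, 5, 6, 10, -3, 0]
D(6):
  [0, 15, 2, 10, 6, 4, 8]
  [5, 0, 2, 3, 11, 5, 7]
  [3, 14, 0, 8, 9, 7, 6]
  [6, 6, 3, 0, 12, 10, 4]
  [-1, 9, 1, 9, 0, 3, 7]
  [1, 12, -2, 6, 7, 0, 4]
  [-2, 3, -5, 3, 4, -3, 0]
D(7):
  [0, 11, 2, 10, 6, 4, 8]
  [5, 0, 2, 3, 11, 4, 7]
  [3, 9, 0, 8, 9, 3, 6]
  [2, 6, -1, 0, 8, 1, 4]
  [-1, 9, 1, 9, 0, 3, 7]
  [1, 7, -2, 6, 7, 0, 4]
  [-2, 3, -5, 3, 4, -3, 0]
Answer: T* = [[0, 11, 2, 10, 6, 4, 8], [5, 0, 2, 3, 11, 4, 7], [3, 9, 0, 8, 9, 3, 6], [2, 6, -1, 0, 8, 1, 4], [-1, 9, 1, 9, 0, 3, 7], [1, 7, -2, 6, 7, 0, 4], [-2, 3, -5, 3, 4, -3, 0]]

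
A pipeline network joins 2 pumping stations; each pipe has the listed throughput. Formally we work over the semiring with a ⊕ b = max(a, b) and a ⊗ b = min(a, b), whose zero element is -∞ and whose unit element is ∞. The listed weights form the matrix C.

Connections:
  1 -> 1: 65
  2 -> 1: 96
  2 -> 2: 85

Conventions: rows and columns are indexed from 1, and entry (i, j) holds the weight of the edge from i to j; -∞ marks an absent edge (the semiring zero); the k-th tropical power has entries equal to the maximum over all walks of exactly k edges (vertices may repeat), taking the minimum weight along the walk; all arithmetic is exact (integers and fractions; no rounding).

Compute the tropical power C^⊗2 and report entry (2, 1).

C^⊗2:
  [65, -∞]
  [85, 85]
Key observation: the optimum is the walk 2->2->1, with weight 85 min 96 = 85.
Optimal value attained by: walk 2->2->1.
Answer: (C^⊗2)[2][1] = 85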